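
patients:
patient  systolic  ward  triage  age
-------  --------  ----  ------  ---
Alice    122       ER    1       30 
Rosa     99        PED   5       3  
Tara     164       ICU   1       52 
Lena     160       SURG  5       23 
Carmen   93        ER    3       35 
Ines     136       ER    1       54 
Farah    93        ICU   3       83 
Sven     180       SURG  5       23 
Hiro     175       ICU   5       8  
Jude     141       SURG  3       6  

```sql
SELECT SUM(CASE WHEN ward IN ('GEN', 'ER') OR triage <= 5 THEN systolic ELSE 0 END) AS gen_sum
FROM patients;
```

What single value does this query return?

1363

patient=Alice: ✓ → 122
patient=Rosa: ✓ → 99
patient=Tara: ✓ → 164
patient=Lena: ✓ → 160
patient=Carmen: ✓ → 93
patient=Ines: ✓ → 136
patient=Farah: ✓ → 93
patient=Sven: ✓ → 180
patient=Hiro: ✓ → 175
patient=Jude: ✓ → 141
gen_sum = 122 + 99 + 164 + 160 + 93 + 136 + 93 + 180 + 175 + 141 = 1363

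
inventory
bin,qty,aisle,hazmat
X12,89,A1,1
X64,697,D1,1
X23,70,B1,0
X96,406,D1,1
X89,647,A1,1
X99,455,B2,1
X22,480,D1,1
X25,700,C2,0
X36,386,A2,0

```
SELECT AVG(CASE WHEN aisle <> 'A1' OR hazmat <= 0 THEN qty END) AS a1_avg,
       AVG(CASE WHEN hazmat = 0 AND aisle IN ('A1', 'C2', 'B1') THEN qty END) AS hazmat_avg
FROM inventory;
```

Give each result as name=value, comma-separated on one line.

a1_avg=456.2857142857, hazmat_avg=385

[a1_avg: aisle <> 'A1' OR hazmat <= 0]
bin=X12: ✗
bin=X64: ✓ → 697
bin=X23: ✓ → 70
bin=X96: ✓ → 406
bin=X89: ✗
bin=X99: ✓ → 455
bin=X22: ✓ → 480
bin=X25: ✓ → 700
bin=X36: ✓ → 386
a1_avg = (697 + 70 + 406 + 455 + 480 + 700 + 386) / 7 = 456.2857142857
—
[hazmat_avg: hazmat = 0 AND aisle IN ('A1', 'C2', 'B1')]
bin=X12: ✗
bin=X64: ✗
bin=X23: ✓ → 70
bin=X96: ✗
bin=X89: ✗
bin=X99: ✗
bin=X22: ✗
bin=X25: ✓ → 700
bin=X36: ✗
hazmat_avg = (70 + 700) / 2 = 385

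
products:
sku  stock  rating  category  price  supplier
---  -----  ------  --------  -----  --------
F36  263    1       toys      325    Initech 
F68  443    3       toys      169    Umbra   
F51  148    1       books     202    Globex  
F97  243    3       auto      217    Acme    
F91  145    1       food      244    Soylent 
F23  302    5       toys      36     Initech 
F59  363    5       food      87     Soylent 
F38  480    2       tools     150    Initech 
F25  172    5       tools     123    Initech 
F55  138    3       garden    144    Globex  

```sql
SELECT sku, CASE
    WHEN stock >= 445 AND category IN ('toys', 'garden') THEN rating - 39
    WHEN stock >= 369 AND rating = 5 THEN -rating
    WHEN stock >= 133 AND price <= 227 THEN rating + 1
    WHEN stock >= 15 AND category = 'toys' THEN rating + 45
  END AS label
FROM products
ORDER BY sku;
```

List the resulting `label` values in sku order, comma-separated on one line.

6, 6, 46, 3, 2, 4, 6, 4, NULL, 4

sku=F23: stock >= 133 AND price <= 227 → 6
sku=F25: stock >= 133 AND price <= 227 → 6
sku=F36: stock >= 15 AND category = 'toys' → 46
sku=F38: stock >= 133 AND price <= 227 → 3
sku=F51: stock >= 133 AND price <= 227 → 2
sku=F55: stock >= 133 AND price <= 227 → 4
sku=F59: stock >= 133 AND price <= 227 → 6
sku=F68: stock >= 133 AND price <= 227 → 4
sku=F91: (no match → NULL) → NULL
sku=F97: stock >= 133 AND price <= 227 → 4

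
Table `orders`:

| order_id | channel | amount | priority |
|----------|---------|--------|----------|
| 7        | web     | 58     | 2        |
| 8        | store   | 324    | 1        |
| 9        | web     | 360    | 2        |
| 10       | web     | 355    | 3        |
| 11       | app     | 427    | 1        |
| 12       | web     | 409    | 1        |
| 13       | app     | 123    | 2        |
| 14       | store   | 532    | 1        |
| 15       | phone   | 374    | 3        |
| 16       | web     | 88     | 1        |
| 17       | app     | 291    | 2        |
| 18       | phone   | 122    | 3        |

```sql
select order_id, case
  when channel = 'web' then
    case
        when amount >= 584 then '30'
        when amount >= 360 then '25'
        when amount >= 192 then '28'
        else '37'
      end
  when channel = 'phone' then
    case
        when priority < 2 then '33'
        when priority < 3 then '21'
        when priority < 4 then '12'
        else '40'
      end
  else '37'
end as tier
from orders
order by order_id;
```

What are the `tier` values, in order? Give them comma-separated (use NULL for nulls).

order_id=7: channel='web' → inner[ELSE] → 37
order_id=8: channel='store' → outer ELSE → 37
order_id=9: channel='web' → inner[amount >= 360] → 25
order_id=10: channel='web' → inner[amount >= 192] → 28
order_id=11: channel='app' → outer ELSE → 37
order_id=12: channel='web' → inner[amount >= 360] → 25
order_id=13: channel='app' → outer ELSE → 37
order_id=14: channel='store' → outer ELSE → 37
order_id=15: channel='phone' → inner[priority < 4] → 12
order_id=16: channel='web' → inner[ELSE] → 37
order_id=17: channel='app' → outer ELSE → 37
order_id=18: channel='phone' → inner[priority < 4] → 12

37, 37, 25, 28, 37, 25, 37, 37, 12, 37, 37, 12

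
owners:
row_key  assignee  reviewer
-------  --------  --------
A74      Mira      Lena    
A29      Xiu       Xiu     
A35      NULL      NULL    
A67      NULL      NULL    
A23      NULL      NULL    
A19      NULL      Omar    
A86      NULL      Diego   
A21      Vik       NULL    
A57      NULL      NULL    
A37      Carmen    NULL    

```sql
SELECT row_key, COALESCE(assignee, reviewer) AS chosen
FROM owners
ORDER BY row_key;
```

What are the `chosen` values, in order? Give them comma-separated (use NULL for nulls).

row_key=A19: assignee=NULL, reviewer=Omar → Omar
row_key=A21: assignee=Vik → Vik
row_key=A23: assignee=NULL, reviewer=NULL (all NULL) → NULL
row_key=A29: assignee=Xiu → Xiu
row_key=A35: assignee=NULL, reviewer=NULL (all NULL) → NULL
row_key=A37: assignee=Carmen → Carmen
row_key=A57: assignee=NULL, reviewer=NULL (all NULL) → NULL
row_key=A67: assignee=NULL, reviewer=NULL (all NULL) → NULL
row_key=A74: assignee=Mira → Mira
row_key=A86: assignee=NULL, reviewer=Diego → Diego

Omar, Vik, NULL, Xiu, NULL, Carmen, NULL, NULL, Mira, Diego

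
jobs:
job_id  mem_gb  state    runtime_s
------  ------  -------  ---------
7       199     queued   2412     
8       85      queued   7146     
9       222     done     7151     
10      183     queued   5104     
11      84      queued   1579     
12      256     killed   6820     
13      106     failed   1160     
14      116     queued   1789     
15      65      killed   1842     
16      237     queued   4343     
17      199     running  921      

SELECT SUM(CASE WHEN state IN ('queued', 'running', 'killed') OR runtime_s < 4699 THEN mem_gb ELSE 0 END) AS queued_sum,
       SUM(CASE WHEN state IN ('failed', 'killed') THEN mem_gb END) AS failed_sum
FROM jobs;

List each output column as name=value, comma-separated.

[queued_sum: state IN ('queued', 'running', 'killed') OR runtime_s < 4699]
job_id=7: ✓ → 199
job_id=8: ✓ → 85
job_id=9: ✗
job_id=10: ✓ → 183
job_id=11: ✓ → 84
job_id=12: ✓ → 256
job_id=13: ✓ → 106
job_id=14: ✓ → 116
job_id=15: ✓ → 65
job_id=16: ✓ → 237
job_id=17: ✓ → 199
queued_sum = 199 + 85 + 183 + 84 + 256 + 106 + 116 + 65 + 237 + 199 = 1530
—
[failed_sum: state IN ('failed', 'killed')]
job_id=7: ✗
job_id=8: ✗
job_id=9: ✗
job_id=10: ✗
job_id=11: ✗
job_id=12: ✓ → 256
job_id=13: ✓ → 106
job_id=14: ✗
job_id=15: ✓ → 65
job_id=16: ✗
job_id=17: ✗
failed_sum = 256 + 106 + 65 = 427

queued_sum=1530, failed_sum=427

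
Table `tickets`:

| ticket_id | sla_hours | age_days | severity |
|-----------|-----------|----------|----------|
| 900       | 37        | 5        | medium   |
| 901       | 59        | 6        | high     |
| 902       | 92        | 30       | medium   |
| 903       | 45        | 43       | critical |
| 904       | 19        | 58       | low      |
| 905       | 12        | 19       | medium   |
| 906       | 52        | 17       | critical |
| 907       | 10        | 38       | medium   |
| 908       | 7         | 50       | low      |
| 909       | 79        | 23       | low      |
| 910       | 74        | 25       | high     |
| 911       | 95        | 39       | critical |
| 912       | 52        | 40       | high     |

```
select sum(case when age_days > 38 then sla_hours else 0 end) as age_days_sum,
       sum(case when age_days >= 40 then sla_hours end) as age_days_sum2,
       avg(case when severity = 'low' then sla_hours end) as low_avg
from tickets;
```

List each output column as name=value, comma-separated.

[age_days_sum: age_days > 38]
ticket_id=900: ✗
ticket_id=901: ✗
ticket_id=902: ✗
ticket_id=903: ✓ → 45
ticket_id=904: ✓ → 19
ticket_id=905: ✗
ticket_id=906: ✗
ticket_id=907: ✗
ticket_id=908: ✓ → 7
ticket_id=909: ✗
ticket_id=910: ✗
ticket_id=911: ✓ → 95
ticket_id=912: ✓ → 52
age_days_sum = 45 + 19 + 7 + 95 + 52 = 218
—
[age_days_sum2: age_days >= 40]
ticket_id=900: ✗
ticket_id=901: ✗
ticket_id=902: ✗
ticket_id=903: ✓ → 45
ticket_id=904: ✓ → 19
ticket_id=905: ✗
ticket_id=906: ✗
ticket_id=907: ✗
ticket_id=908: ✓ → 7
ticket_id=909: ✗
ticket_id=910: ✗
ticket_id=911: ✗
ticket_id=912: ✓ → 52
age_days_sum2 = 45 + 19 + 7 + 52 = 123
—
[low_avg: severity = 'low']
ticket_id=900: ✗
ticket_id=901: ✗
ticket_id=902: ✗
ticket_id=903: ✗
ticket_id=904: ✓ → 19
ticket_id=905: ✗
ticket_id=906: ✗
ticket_id=907: ✗
ticket_id=908: ✓ → 7
ticket_id=909: ✓ → 79
ticket_id=910: ✗
ticket_id=911: ✗
ticket_id=912: ✗
low_avg = (19 + 7 + 79) / 3 = 35

age_days_sum=218, age_days_sum2=123, low_avg=35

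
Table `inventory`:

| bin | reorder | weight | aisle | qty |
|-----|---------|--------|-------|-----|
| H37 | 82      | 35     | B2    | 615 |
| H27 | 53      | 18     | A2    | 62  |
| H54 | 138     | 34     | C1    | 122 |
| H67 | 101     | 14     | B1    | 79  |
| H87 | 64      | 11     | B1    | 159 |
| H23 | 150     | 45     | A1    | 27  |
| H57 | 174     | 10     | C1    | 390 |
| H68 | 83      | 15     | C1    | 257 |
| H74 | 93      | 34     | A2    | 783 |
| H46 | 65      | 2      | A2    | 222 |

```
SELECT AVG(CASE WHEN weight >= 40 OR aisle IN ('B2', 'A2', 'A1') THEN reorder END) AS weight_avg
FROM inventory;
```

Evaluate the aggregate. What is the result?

bin=H37: ✓ → 82
bin=H27: ✓ → 53
bin=H54: ✗
bin=H67: ✗
bin=H87: ✗
bin=H23: ✓ → 150
bin=H57: ✗
bin=H68: ✗
bin=H74: ✓ → 93
bin=H46: ✓ → 65
weight_avg = (82 + 53 + 150 + 93 + 65) / 5 = 88.6

88.6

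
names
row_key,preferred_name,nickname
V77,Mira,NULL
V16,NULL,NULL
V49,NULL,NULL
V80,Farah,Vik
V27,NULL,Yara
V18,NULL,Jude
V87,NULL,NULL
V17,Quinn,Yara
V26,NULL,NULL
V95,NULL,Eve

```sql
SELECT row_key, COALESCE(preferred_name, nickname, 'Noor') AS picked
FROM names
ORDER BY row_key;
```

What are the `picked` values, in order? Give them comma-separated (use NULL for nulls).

Noor, Quinn, Jude, Noor, Yara, Noor, Mira, Farah, Noor, Eve

row_key=V16: preferred_name=NULL, nickname=NULL, → literal Noor → Noor
row_key=V17: preferred_name=Quinn → Quinn
row_key=V18: preferred_name=NULL, nickname=Jude → Jude
row_key=V26: preferred_name=NULL, nickname=NULL, → literal Noor → Noor
row_key=V27: preferred_name=NULL, nickname=Yara → Yara
row_key=V49: preferred_name=NULL, nickname=NULL, → literal Noor → Noor
row_key=V77: preferred_name=Mira → Mira
row_key=V80: preferred_name=Farah → Farah
row_key=V87: preferred_name=NULL, nickname=NULL, → literal Noor → Noor
row_key=V95: preferred_name=NULL, nickname=Eve → Eve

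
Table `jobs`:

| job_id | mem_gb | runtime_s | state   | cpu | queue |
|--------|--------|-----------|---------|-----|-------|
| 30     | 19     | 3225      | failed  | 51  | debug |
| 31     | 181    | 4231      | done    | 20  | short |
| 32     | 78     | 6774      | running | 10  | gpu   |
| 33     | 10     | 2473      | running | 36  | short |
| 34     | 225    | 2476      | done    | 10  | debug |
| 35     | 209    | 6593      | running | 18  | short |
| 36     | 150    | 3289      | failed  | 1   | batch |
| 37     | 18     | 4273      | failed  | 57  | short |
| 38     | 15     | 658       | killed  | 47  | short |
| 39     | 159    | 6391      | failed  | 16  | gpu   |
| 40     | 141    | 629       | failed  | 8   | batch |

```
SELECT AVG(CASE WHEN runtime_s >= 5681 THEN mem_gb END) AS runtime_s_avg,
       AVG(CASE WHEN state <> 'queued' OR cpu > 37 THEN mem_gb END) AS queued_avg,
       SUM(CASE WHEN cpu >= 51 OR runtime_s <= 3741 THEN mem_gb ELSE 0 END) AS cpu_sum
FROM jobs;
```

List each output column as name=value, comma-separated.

[runtime_s_avg: runtime_s >= 5681]
job_id=30: ✗
job_id=31: ✗
job_id=32: ✓ → 78
job_id=33: ✗
job_id=34: ✗
job_id=35: ✓ → 209
job_id=36: ✗
job_id=37: ✗
job_id=38: ✗
job_id=39: ✓ → 159
job_id=40: ✗
runtime_s_avg = (78 + 209 + 159) / 3 = 148.6666666667
—
[queued_avg: state <> 'queued' OR cpu > 37]
job_id=30: ✓ → 19
job_id=31: ✓ → 181
job_id=32: ✓ → 78
job_id=33: ✓ → 10
job_id=34: ✓ → 225
job_id=35: ✓ → 209
job_id=36: ✓ → 150
job_id=37: ✓ → 18
job_id=38: ✓ → 15
job_id=39: ✓ → 159
job_id=40: ✓ → 141
queued_avg = (19 + 181 + 78 + 10 + 225 + 209 + 150 + 18 + 15 + 159 + 141) / 11 = 109.5454545455
—
[cpu_sum: cpu >= 51 OR runtime_s <= 3741]
job_id=30: ✓ → 19
job_id=31: ✗
job_id=32: ✗
job_id=33: ✓ → 10
job_id=34: ✓ → 225
job_id=35: ✗
job_id=36: ✓ → 150
job_id=37: ✓ → 18
job_id=38: ✓ → 15
job_id=39: ✗
job_id=40: ✓ → 141
cpu_sum = 19 + 10 + 225 + 150 + 18 + 15 + 141 = 578

runtime_s_avg=148.6666666667, queued_avg=109.5454545455, cpu_sum=578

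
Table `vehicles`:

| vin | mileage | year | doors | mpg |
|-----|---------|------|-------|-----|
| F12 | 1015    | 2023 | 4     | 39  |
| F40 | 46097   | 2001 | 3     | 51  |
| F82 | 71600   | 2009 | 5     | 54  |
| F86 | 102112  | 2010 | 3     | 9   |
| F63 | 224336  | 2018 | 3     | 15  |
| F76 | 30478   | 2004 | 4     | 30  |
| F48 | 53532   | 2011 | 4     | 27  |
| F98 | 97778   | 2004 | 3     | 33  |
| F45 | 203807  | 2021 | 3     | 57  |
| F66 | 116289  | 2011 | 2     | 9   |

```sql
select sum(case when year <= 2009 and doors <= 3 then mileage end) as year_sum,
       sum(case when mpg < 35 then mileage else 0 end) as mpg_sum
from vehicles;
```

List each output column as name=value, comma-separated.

year_sum=143875, mpg_sum=624525

[year_sum: year <= 2009 and doors <= 3]
vin=F12: ✗
vin=F40: ✓ → 46097
vin=F82: ✗
vin=F86: ✗
vin=F63: ✗
vin=F76: ✗
vin=F48: ✗
vin=F98: ✓ → 97778
vin=F45: ✗
vin=F66: ✗
year_sum = 46097 + 97778 = 143875
—
[mpg_sum: mpg < 35]
vin=F12: ✗
vin=F40: ✗
vin=F82: ✗
vin=F86: ✓ → 102112
vin=F63: ✓ → 224336
vin=F76: ✓ → 30478
vin=F48: ✓ → 53532
vin=F98: ✓ → 97778
vin=F45: ✗
vin=F66: ✓ → 116289
mpg_sum = 102112 + 224336 + 30478 + 53532 + 97778 + 116289 = 624525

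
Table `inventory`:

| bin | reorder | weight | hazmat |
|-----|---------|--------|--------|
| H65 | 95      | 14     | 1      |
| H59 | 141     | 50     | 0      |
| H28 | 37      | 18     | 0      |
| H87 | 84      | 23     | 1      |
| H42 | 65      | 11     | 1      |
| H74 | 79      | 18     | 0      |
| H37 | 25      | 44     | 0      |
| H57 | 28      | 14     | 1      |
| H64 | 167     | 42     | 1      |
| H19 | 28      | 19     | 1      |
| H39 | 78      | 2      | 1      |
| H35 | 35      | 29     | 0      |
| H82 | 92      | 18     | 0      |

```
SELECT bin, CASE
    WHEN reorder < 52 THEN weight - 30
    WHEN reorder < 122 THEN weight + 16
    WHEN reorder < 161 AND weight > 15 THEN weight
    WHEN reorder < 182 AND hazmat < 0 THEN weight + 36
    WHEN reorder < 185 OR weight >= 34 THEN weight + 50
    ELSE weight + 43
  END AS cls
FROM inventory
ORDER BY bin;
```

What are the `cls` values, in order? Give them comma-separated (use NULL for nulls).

-11, -12, -1, 14, 18, 27, -16, 50, 92, 30, 34, 34, 39

bin=H19: reorder < 52 → -11
bin=H28: reorder < 52 → -12
bin=H35: reorder < 52 → -1
bin=H37: reorder < 52 → 14
bin=H39: reorder < 122 → 18
bin=H42: reorder < 122 → 27
bin=H57: reorder < 52 → -16
bin=H59: reorder < 161 AND weight > 15 → 50
bin=H64: reorder < 185 OR weight >= 34 → 92
bin=H65: reorder < 122 → 30
bin=H74: reorder < 122 → 34
bin=H82: reorder < 122 → 34
bin=H87: reorder < 122 → 39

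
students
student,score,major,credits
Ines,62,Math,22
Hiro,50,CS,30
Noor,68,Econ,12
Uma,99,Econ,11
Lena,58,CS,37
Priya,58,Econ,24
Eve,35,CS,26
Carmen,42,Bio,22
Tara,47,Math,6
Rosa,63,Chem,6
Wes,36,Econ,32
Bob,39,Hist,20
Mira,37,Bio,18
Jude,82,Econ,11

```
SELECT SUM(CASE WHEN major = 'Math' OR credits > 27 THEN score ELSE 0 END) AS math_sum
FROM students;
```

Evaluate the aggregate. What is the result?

student=Ines: ✓ → 62
student=Hiro: ✓ → 50
student=Noor: ✗
student=Uma: ✗
student=Lena: ✓ → 58
student=Priya: ✗
student=Eve: ✗
student=Carmen: ✗
student=Tara: ✓ → 47
student=Rosa: ✗
student=Wes: ✓ → 36
student=Bob: ✗
student=Mira: ✗
student=Jude: ✗
math_sum = 62 + 50 + 58 + 47 + 36 = 253

253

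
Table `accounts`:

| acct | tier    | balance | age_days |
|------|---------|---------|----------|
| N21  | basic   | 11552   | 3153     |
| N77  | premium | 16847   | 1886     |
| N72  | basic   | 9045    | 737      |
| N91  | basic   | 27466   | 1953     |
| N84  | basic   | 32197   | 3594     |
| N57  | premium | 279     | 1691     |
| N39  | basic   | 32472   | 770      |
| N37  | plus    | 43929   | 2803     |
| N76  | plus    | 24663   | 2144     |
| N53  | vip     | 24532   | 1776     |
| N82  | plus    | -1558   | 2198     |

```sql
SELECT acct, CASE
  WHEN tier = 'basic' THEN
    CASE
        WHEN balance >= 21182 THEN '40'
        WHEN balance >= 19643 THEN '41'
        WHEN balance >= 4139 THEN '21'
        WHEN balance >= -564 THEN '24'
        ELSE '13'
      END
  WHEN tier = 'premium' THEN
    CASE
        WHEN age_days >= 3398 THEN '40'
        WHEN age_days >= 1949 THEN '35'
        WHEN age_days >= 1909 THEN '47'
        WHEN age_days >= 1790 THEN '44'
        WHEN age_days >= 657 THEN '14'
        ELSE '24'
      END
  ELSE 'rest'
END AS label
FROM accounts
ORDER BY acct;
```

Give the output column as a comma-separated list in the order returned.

acct=N21: tier='basic' → inner[balance >= 4139] → 21
acct=N37: tier='plus' → outer ELSE → rest
acct=N39: tier='basic' → inner[balance >= 21182] → 40
acct=N53: tier='vip' → outer ELSE → rest
acct=N57: tier='premium' → inner[age_days >= 657] → 14
acct=N72: tier='basic' → inner[balance >= 4139] → 21
acct=N76: tier='plus' → outer ELSE → rest
acct=N77: tier='premium' → inner[age_days >= 1790] → 44
acct=N82: tier='plus' → outer ELSE → rest
acct=N84: tier='basic' → inner[balance >= 21182] → 40
acct=N91: tier='basic' → inner[balance >= 21182] → 40

21, rest, 40, rest, 14, 21, rest, 44, rest, 40, 40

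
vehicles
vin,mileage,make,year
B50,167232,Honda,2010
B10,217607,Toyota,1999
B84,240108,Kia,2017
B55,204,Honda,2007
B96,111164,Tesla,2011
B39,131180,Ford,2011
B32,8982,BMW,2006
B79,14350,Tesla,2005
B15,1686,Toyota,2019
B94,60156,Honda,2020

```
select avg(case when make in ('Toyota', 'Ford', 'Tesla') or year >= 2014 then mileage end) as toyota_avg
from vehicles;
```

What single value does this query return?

110893

vin=B50: ✗
vin=B10: ✓ → 217607
vin=B84: ✓ → 240108
vin=B55: ✗
vin=B96: ✓ → 111164
vin=B39: ✓ → 131180
vin=B32: ✗
vin=B79: ✓ → 14350
vin=B15: ✓ → 1686
vin=B94: ✓ → 60156
toyota_avg = (217607 + 240108 + 111164 + 131180 + 14350 + 1686 + 60156) / 7 = 110893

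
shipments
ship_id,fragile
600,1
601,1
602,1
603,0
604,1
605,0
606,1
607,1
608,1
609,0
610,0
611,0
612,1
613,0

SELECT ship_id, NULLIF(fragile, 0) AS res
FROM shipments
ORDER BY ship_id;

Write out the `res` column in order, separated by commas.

1, 1, 1, NULL, 1, NULL, 1, 1, 1, NULL, NULL, NULL, 1, NULL

ship_id=600: fragile=1 vs 0: differ → 1
ship_id=601: fragile=1 vs 0: differ → 1
ship_id=602: fragile=1 vs 0: differ → 1
ship_id=603: fragile=0 vs 0: equal → NULL
ship_id=604: fragile=1 vs 0: differ → 1
ship_id=605: fragile=0 vs 0: equal → NULL
ship_id=606: fragile=1 vs 0: differ → 1
ship_id=607: fragile=1 vs 0: differ → 1
ship_id=608: fragile=1 vs 0: differ → 1
ship_id=609: fragile=0 vs 0: equal → NULL
ship_id=610: fragile=0 vs 0: equal → NULL
ship_id=611: fragile=0 vs 0: equal → NULL
ship_id=612: fragile=1 vs 0: differ → 1
ship_id=613: fragile=0 vs 0: equal → NULL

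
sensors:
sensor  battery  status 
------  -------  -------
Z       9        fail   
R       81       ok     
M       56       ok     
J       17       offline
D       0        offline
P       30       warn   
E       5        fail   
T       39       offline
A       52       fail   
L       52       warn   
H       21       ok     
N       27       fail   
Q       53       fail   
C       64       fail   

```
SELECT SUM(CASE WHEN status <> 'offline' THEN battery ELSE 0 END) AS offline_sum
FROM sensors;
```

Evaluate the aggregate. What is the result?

450

sensor=Z: ✓ → 9
sensor=R: ✓ → 81
sensor=M: ✓ → 56
sensor=J: ✗
sensor=D: ✗
sensor=P: ✓ → 30
sensor=E: ✓ → 5
sensor=T: ✗
sensor=A: ✓ → 52
sensor=L: ✓ → 52
sensor=H: ✓ → 21
sensor=N: ✓ → 27
sensor=Q: ✓ → 53
sensor=C: ✓ → 64
offline_sum = 9 + 81 + 56 + 30 + 5 + 52 + 52 + 21 + 27 + 53 + 64 = 450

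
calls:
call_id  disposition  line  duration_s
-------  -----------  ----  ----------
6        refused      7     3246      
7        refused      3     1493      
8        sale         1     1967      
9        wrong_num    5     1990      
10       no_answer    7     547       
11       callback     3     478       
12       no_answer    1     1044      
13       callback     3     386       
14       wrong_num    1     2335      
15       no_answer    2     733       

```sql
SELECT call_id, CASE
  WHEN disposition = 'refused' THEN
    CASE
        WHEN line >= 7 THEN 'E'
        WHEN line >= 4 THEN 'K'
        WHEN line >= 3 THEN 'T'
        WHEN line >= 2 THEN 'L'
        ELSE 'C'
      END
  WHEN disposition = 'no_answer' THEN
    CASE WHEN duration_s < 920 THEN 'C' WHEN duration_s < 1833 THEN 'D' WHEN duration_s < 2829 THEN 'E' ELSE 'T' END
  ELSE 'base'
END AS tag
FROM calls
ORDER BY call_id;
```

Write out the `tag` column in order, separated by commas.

call_id=6: disposition='refused' → inner[line >= 7] → E
call_id=7: disposition='refused' → inner[line >= 3] → T
call_id=8: disposition='sale' → outer ELSE → base
call_id=9: disposition='wrong_num' → outer ELSE → base
call_id=10: disposition='no_answer' → inner[duration_s < 920] → C
call_id=11: disposition='callback' → outer ELSE → base
call_id=12: disposition='no_answer' → inner[duration_s < 1833] → D
call_id=13: disposition='callback' → outer ELSE → base
call_id=14: disposition='wrong_num' → outer ELSE → base
call_id=15: disposition='no_answer' → inner[duration_s < 920] → C

E, T, base, base, C, base, D, base, base, C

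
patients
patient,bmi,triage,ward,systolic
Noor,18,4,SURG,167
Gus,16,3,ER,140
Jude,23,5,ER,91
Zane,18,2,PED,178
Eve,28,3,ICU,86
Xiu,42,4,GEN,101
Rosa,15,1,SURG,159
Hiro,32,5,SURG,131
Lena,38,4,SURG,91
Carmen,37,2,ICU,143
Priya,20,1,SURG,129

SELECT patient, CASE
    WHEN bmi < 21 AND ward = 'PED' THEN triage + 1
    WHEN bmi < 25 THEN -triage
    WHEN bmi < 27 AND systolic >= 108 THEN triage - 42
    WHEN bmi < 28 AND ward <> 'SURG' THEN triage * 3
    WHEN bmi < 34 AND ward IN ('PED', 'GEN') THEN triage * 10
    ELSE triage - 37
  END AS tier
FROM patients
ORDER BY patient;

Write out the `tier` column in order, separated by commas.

-35, -34, -3, -32, -5, -33, -4, -1, -1, -33, 3

patient=Carmen: ELSE → -35
patient=Eve: ELSE → -34
patient=Gus: bmi < 25 → -3
patient=Hiro: ELSE → -32
patient=Jude: bmi < 25 → -5
patient=Lena: ELSE → -33
patient=Noor: bmi < 25 → -4
patient=Priya: bmi < 25 → -1
patient=Rosa: bmi < 25 → -1
patient=Xiu: ELSE → -33
patient=Zane: bmi < 21 AND ward = 'PED' → 3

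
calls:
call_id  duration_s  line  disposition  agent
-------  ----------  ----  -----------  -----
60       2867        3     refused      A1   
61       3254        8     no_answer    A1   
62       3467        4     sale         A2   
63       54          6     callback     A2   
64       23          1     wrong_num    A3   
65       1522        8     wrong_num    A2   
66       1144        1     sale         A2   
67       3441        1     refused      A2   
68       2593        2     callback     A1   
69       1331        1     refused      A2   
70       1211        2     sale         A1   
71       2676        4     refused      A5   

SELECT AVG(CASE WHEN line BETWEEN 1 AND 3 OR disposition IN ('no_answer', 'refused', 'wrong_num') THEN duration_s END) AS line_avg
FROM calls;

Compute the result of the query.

2006.2

call_id=60: ✓ → 2867
call_id=61: ✓ → 3254
call_id=62: ✗
call_id=63: ✗
call_id=64: ✓ → 23
call_id=65: ✓ → 1522
call_id=66: ✓ → 1144
call_id=67: ✓ → 3441
call_id=68: ✓ → 2593
call_id=69: ✓ → 1331
call_id=70: ✓ → 1211
call_id=71: ✓ → 2676
line_avg = (2867 + 3254 + 23 + 1522 + 1144 + 3441 + 2593 + 1331 + 1211 + 2676) / 10 = 2006.2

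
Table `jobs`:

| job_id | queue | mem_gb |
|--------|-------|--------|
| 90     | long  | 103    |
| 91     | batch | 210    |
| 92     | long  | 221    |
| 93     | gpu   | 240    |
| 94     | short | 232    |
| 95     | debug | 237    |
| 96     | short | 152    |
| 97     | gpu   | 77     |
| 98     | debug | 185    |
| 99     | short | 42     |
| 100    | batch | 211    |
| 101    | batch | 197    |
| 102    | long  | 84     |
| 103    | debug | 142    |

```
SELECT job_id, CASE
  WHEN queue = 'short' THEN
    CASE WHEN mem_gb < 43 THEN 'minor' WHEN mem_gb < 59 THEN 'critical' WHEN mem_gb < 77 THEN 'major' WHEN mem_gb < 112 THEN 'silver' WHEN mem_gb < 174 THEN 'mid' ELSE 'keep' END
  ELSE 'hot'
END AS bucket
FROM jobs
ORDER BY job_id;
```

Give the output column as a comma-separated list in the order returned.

job_id=90: queue='long' → outer ELSE → hot
job_id=91: queue='batch' → outer ELSE → hot
job_id=92: queue='long' → outer ELSE → hot
job_id=93: queue='gpu' → outer ELSE → hot
job_id=94: queue='short' → inner[ELSE] → keep
job_id=95: queue='debug' → outer ELSE → hot
job_id=96: queue='short' → inner[mem_gb < 174] → mid
job_id=97: queue='gpu' → outer ELSE → hot
job_id=98: queue='debug' → outer ELSE → hot
job_id=99: queue='short' → inner[mem_gb < 43] → minor
job_id=100: queue='batch' → outer ELSE → hot
job_id=101: queue='batch' → outer ELSE → hot
job_id=102: queue='long' → outer ELSE → hot
job_id=103: queue='debug' → outer ELSE → hot

hot, hot, hot, hot, keep, hot, mid, hot, hot, minor, hot, hot, hot, hot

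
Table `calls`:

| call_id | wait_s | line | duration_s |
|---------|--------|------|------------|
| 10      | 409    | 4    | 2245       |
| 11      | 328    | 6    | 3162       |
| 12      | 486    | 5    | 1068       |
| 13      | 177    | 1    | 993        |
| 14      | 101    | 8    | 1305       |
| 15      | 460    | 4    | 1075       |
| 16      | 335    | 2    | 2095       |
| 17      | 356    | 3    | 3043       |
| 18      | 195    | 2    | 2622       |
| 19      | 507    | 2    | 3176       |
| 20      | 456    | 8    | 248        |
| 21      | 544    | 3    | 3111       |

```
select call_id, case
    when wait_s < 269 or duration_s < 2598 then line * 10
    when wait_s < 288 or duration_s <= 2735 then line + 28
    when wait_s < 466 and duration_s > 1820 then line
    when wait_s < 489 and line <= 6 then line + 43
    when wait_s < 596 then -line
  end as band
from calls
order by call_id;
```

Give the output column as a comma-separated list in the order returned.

40, 6, 50, 10, 80, 40, 20, 3, 20, -2, 80, -3

call_id=10: wait_s < 269 or duration_s < 2598 → 40
call_id=11: wait_s < 466 and duration_s > 1820 → 6
call_id=12: wait_s < 269 or duration_s < 2598 → 50
call_id=13: wait_s < 269 or duration_s < 2598 → 10
call_id=14: wait_s < 269 or duration_s < 2598 → 80
call_id=15: wait_s < 269 or duration_s < 2598 → 40
call_id=16: wait_s < 269 or duration_s < 2598 → 20
call_id=17: wait_s < 466 and duration_s > 1820 → 3
call_id=18: wait_s < 269 or duration_s < 2598 → 20
call_id=19: wait_s < 596 → -2
call_id=20: wait_s < 269 or duration_s < 2598 → 80
call_id=21: wait_s < 596 → -3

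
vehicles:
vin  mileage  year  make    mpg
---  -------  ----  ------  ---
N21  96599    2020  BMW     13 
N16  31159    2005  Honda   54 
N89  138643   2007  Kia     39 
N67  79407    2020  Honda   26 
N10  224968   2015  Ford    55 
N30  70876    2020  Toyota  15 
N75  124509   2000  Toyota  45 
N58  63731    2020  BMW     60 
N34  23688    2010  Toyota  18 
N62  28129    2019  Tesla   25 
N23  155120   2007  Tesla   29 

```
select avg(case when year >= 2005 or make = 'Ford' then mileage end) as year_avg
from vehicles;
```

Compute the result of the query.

vin=N21: ✓ → 96599
vin=N16: ✓ → 31159
vin=N89: ✓ → 138643
vin=N67: ✓ → 79407
vin=N10: ✓ → 224968
vin=N30: ✓ → 70876
vin=N75: ✗
vin=N58: ✓ → 63731
vin=N34: ✓ → 23688
vin=N62: ✓ → 28129
vin=N23: ✓ → 155120
year_avg = (96599 + 31159 + 138643 + 79407 + 224968 + 70876 + 63731 + 23688 + 28129 + 155120) / 10 = 91232

91232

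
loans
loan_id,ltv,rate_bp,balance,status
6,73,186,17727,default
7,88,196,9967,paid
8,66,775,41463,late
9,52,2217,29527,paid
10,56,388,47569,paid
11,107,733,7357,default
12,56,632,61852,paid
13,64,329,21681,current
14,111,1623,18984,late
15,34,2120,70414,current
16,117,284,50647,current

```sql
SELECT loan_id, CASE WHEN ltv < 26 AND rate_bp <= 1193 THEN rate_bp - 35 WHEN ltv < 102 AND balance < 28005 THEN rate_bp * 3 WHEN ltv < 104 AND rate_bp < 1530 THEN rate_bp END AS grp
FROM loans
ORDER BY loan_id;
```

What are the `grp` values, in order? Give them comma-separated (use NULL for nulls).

558, 588, 775, NULL, 388, NULL, 632, 987, NULL, NULL, NULL

loan_id=6: ltv < 102 AND balance < 28005 → 558
loan_id=7: ltv < 102 AND balance < 28005 → 588
loan_id=8: ltv < 104 AND rate_bp < 1530 → 775
loan_id=9: (no match → NULL) → NULL
loan_id=10: ltv < 104 AND rate_bp < 1530 → 388
loan_id=11: (no match → NULL) → NULL
loan_id=12: ltv < 104 AND rate_bp < 1530 → 632
loan_id=13: ltv < 102 AND balance < 28005 → 987
loan_id=14: (no match → NULL) → NULL
loan_id=15: (no match → NULL) → NULL
loan_id=16: (no match → NULL) → NULL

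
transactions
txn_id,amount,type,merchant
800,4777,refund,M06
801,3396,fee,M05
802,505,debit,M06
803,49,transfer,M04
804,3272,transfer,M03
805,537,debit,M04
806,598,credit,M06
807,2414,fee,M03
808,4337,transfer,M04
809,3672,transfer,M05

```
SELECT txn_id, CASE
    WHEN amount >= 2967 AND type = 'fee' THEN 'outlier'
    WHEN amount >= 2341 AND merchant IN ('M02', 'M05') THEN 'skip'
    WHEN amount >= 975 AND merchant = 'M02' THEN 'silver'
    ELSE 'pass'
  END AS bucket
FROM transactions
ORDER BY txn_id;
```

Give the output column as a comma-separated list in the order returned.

txn_id=800: ELSE → pass
txn_id=801: amount >= 2967 AND type = 'fee' → outlier
txn_id=802: ELSE → pass
txn_id=803: ELSE → pass
txn_id=804: ELSE → pass
txn_id=805: ELSE → pass
txn_id=806: ELSE → pass
txn_id=807: ELSE → pass
txn_id=808: ELSE → pass
txn_id=809: amount >= 2341 AND merchant IN ('M02', 'M05') → skip

pass, outlier, pass, pass, pass, pass, pass, pass, pass, skip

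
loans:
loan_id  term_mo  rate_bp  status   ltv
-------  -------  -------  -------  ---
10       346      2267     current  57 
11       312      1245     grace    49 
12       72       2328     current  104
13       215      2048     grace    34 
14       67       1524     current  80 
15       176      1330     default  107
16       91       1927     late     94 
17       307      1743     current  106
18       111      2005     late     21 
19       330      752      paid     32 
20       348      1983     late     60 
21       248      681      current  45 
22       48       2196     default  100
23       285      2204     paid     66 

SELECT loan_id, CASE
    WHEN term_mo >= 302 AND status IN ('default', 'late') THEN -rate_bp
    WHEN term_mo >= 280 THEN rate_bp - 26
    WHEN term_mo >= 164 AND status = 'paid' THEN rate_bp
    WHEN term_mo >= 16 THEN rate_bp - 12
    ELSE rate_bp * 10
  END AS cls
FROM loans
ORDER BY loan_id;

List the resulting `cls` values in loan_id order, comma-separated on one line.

loan_id=10: term_mo >= 280 → 2241
loan_id=11: term_mo >= 280 → 1219
loan_id=12: term_mo >= 16 → 2316
loan_id=13: term_mo >= 16 → 2036
loan_id=14: term_mo >= 16 → 1512
loan_id=15: term_mo >= 16 → 1318
loan_id=16: term_mo >= 16 → 1915
loan_id=17: term_mo >= 280 → 1717
loan_id=18: term_mo >= 16 → 1993
loan_id=19: term_mo >= 280 → 726
loan_id=20: term_mo >= 302 AND status IN ('default', 'late') → -1983
loan_id=21: term_mo >= 16 → 669
loan_id=22: term_mo >= 16 → 2184
loan_id=23: term_mo >= 280 → 2178

2241, 1219, 2316, 2036, 1512, 1318, 1915, 1717, 1993, 726, -1983, 669, 2184, 2178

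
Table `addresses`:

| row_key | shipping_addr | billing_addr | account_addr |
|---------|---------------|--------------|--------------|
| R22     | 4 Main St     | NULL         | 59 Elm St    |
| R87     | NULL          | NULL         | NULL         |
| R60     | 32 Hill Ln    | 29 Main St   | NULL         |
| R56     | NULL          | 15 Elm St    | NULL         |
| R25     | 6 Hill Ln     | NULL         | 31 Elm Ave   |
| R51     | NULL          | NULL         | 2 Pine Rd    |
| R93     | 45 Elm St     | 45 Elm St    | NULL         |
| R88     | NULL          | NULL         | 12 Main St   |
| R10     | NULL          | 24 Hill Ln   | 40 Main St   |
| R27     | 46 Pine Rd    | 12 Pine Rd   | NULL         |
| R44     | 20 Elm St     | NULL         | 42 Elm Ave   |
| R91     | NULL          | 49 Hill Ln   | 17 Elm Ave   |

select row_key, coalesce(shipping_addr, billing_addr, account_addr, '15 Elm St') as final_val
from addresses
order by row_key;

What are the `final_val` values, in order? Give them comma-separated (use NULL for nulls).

24 Hill Ln, 4 Main St, 6 Hill Ln, 46 Pine Rd, 20 Elm St, 2 Pine Rd, 15 Elm St, 32 Hill Ln, 15 Elm St, 12 Main St, 49 Hill Ln, 45 Elm St

row_key=R10: shipping_addr=NULL, billing_addr=24 Hill Ln → 24 Hill Ln
row_key=R22: shipping_addr=4 Main St → 4 Main St
row_key=R25: shipping_addr=6 Hill Ln → 6 Hill Ln
row_key=R27: shipping_addr=46 Pine Rd → 46 Pine Rd
row_key=R44: shipping_addr=20 Elm St → 20 Elm St
row_key=R51: shipping_addr=NULL, billing_addr=NULL, account_addr=2 Pine Rd → 2 Pine Rd
row_key=R56: shipping_addr=NULL, billing_addr=15 Elm St → 15 Elm St
row_key=R60: shipping_addr=32 Hill Ln → 32 Hill Ln
row_key=R87: shipping_addr=NULL, billing_addr=NULL, account_addr=NULL, → literal 15 Elm St → 15 Elm St
row_key=R88: shipping_addr=NULL, billing_addr=NULL, account_addr=12 Main St → 12 Main St
row_key=R91: shipping_addr=NULL, billing_addr=49 Hill Ln → 49 Hill Ln
row_key=R93: shipping_addr=45 Elm St → 45 Elm St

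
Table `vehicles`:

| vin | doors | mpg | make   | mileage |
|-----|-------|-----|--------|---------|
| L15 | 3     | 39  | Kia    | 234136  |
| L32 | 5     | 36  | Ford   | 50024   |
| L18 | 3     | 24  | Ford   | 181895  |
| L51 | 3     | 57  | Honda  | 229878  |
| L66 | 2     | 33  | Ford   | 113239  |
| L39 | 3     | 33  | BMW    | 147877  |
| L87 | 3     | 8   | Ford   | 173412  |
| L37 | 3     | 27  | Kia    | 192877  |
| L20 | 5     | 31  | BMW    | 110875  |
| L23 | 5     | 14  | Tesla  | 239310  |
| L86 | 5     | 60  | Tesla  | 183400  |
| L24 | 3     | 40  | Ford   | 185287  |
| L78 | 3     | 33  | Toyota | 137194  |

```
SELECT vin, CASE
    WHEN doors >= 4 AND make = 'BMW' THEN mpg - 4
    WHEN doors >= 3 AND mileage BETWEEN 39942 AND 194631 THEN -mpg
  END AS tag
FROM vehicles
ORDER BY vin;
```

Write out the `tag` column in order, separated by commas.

NULL, -24, 27, NULL, -40, -36, -27, -33, NULL, NULL, -33, -60, -8

vin=L15: (no match → NULL) → NULL
vin=L18: doors >= 3 AND mileage BETWEEN 39942 AND 194631 → -24
vin=L20: doors >= 4 AND make = 'BMW' → 27
vin=L23: (no match → NULL) → NULL
vin=L24: doors >= 3 AND mileage BETWEEN 39942 AND 194631 → -40
vin=L32: doors >= 3 AND mileage BETWEEN 39942 AND 194631 → -36
vin=L37: doors >= 3 AND mileage BETWEEN 39942 AND 194631 → -27
vin=L39: doors >= 3 AND mileage BETWEEN 39942 AND 194631 → -33
vin=L51: (no match → NULL) → NULL
vin=L66: (no match → NULL) → NULL
vin=L78: doors >= 3 AND mileage BETWEEN 39942 AND 194631 → -33
vin=L86: doors >= 3 AND mileage BETWEEN 39942 AND 194631 → -60
vin=L87: doors >= 3 AND mileage BETWEEN 39942 AND 194631 → -8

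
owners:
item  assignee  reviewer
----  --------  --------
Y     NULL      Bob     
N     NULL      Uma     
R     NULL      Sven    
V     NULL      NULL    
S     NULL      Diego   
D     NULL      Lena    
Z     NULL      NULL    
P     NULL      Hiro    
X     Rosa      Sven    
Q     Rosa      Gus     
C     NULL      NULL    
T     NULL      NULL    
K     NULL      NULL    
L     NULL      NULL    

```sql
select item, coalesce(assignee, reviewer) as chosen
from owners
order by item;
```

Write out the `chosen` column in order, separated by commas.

item=C: assignee=NULL, reviewer=NULL (all NULL) → NULL
item=D: assignee=NULL, reviewer=Lena → Lena
item=K: assignee=NULL, reviewer=NULL (all NULL) → NULL
item=L: assignee=NULL, reviewer=NULL (all NULL) → NULL
item=N: assignee=NULL, reviewer=Uma → Uma
item=P: assignee=NULL, reviewer=Hiro → Hiro
item=Q: assignee=Rosa → Rosa
item=R: assignee=NULL, reviewer=Sven → Sven
item=S: assignee=NULL, reviewer=Diego → Diego
item=T: assignee=NULL, reviewer=NULL (all NULL) → NULL
item=V: assignee=NULL, reviewer=NULL (all NULL) → NULL
item=X: assignee=Rosa → Rosa
item=Y: assignee=NULL, reviewer=Bob → Bob
item=Z: assignee=NULL, reviewer=NULL (all NULL) → NULL

NULL, Lena, NULL, NULL, Uma, Hiro, Rosa, Sven, Diego, NULL, NULL, Rosa, Bob, NULL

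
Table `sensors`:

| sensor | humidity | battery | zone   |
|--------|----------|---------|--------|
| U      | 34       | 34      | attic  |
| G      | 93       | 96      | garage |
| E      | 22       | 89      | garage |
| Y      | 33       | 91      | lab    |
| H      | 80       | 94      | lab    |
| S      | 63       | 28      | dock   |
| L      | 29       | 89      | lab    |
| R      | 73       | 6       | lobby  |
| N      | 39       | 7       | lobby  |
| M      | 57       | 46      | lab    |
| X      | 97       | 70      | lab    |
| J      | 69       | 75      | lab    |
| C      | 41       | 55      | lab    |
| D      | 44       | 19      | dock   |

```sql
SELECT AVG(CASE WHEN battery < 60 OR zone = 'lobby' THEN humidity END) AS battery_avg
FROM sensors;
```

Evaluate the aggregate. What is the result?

sensor=U: ✓ → 34
sensor=G: ✗
sensor=E: ✗
sensor=Y: ✗
sensor=H: ✗
sensor=S: ✓ → 63
sensor=L: ✗
sensor=R: ✓ → 73
sensor=N: ✓ → 39
sensor=M: ✓ → 57
sensor=X: ✗
sensor=J: ✗
sensor=C: ✓ → 41
sensor=D: ✓ → 44
battery_avg = (34 + 63 + 73 + 39 + 57 + 41 + 44) / 7 = 50.1428571429

50.1428571429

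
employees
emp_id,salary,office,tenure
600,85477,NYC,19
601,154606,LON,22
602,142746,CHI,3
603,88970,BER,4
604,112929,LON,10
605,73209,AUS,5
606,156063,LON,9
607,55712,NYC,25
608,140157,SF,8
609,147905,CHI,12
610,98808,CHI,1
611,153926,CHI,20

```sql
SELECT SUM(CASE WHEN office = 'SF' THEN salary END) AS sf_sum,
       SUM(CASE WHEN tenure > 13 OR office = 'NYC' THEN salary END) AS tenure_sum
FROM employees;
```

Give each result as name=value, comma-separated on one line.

[sf_sum: office = 'SF']
emp_id=600: ✗
emp_id=601: ✗
emp_id=602: ✗
emp_id=603: ✗
emp_id=604: ✗
emp_id=605: ✗
emp_id=606: ✗
emp_id=607: ✗
emp_id=608: ✓ → 140157
emp_id=609: ✗
emp_id=610: ✗
emp_id=611: ✗
sf_sum = 140157
—
[tenure_sum: tenure > 13 OR office = 'NYC']
emp_id=600: ✓ → 85477
emp_id=601: ✓ → 154606
emp_id=602: ✗
emp_id=603: ✗
emp_id=604: ✗
emp_id=605: ✗
emp_id=606: ✗
emp_id=607: ✓ → 55712
emp_id=608: ✗
emp_id=609: ✗
emp_id=610: ✗
emp_id=611: ✓ → 153926
tenure_sum = 85477 + 154606 + 55712 + 153926 = 449721

sf_sum=140157, tenure_sum=449721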